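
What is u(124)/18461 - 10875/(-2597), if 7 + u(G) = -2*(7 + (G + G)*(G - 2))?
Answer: 43559174/47943217 ≈ 0.90856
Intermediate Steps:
u(G) = -21 - 4*G*(-2 + G) (u(G) = -7 - 2*(7 + (G + G)*(G - 2)) = -7 - 2*(7 + (2*G)*(-2 + G)) = -7 - 2*(7 + 2*G*(-2 + G)) = -7 + (-14 - 4*G*(-2 + G)) = -21 - 4*G*(-2 + G))
u(124)/18461 - 10875/(-2597) = (-21 - 4*124² + 8*124)/18461 - 10875/(-2597) = (-21 - 4*15376 + 992)*(1/18461) - 10875*(-1/2597) = (-21 - 61504 + 992)*(1/18461) + 10875/2597 = -60533*1/18461 + 10875/2597 = -60533/18461 + 10875/2597 = 43559174/47943217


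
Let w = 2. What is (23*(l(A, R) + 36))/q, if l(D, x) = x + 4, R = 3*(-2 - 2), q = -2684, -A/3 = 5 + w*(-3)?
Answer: -161/671 ≈ -0.23994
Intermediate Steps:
A = 3 (A = -3*(5 + 2*(-3)) = -3*(5 - 6) = -3*(-1) = 3)
R = -12 (R = 3*(-4) = -12)
l(D, x) = 4 + x
(23*(l(A, R) + 36))/q = (23*((4 - 12) + 36))/(-2684) = (23*(-8 + 36))*(-1/2684) = (23*28)*(-1/2684) = 644*(-1/2684) = -161/671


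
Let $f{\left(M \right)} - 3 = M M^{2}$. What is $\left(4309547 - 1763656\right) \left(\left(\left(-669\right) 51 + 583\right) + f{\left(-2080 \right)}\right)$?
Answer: $-22910334441954903$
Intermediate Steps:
$f{\left(M \right)} = 3 + M^{3}$ ($f{\left(M \right)} = 3 + M M^{2} = 3 + M^{3}$)
$\left(4309547 - 1763656\right) \left(\left(\left(-669\right) 51 + 583\right) + f{\left(-2080 \right)}\right) = \left(4309547 - 1763656\right) \left(\left(\left(-669\right) 51 + 583\right) + \left(3 + \left(-2080\right)^{3}\right)\right) = 2545891 \left(\left(-34119 + 583\right) + \left(3 - 8998912000\right)\right) = 2545891 \left(-33536 - 8998911997\right) = 2545891 \left(-8998945533\right) = -22910334441954903$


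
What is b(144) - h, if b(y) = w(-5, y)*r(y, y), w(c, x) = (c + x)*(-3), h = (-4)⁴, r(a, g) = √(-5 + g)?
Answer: -256 - 417*√139 ≈ -5172.4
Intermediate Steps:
h = 256
w(c, x) = -3*c - 3*x
b(y) = √(-5 + y)*(15 - 3*y) (b(y) = (-3*(-5) - 3*y)*√(-5 + y) = (15 - 3*y)*√(-5 + y) = √(-5 + y)*(15 - 3*y))
b(144) - h = -3*(-5 + 144)^(3/2) - 1*256 = -417*√139 - 256 = -256 - 417*√139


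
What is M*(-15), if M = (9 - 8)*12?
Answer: -180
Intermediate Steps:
M = 12 (M = 1*12 = 12)
M*(-15) = 12*(-15) = -180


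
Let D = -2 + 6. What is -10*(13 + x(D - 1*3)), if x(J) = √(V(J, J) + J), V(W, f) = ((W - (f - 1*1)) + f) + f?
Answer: -150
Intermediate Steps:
D = 4
V(W, f) = 1 + W + f (V(W, f) = ((W - (f - 1)) + f) + f = ((W - (-1 + f)) + f) + f = ((W + (1 - f)) + f) + f = ((1 + W - f) + f) + f = (1 + W) + f = 1 + W + f)
x(J) = √(1 + 3*J) (x(J) = √((1 + J + J) + J) = √((1 + 2*J) + J) = √(1 + 3*J))
-10*(13 + x(D - 1*3)) = -10*(13 + √(1 + 3*(4 - 1*3))) = -10*(13 + √(1 + 3*(4 - 3))) = -10*(13 + √(1 + 3*1)) = -10*(13 + √(1 + 3)) = -10*(13 + √4) = -10*(13 + 2) = -10*15 = -150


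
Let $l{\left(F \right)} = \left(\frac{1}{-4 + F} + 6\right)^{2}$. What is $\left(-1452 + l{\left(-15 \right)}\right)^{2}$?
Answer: $\frac{261533028409}{130321} \approx 2.0068 \cdot 10^{6}$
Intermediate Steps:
$l{\left(F \right)} = \left(6 + \frac{1}{-4 + F}\right)^{2}$
$\left(-1452 + l{\left(-15 \right)}\right)^{2} = \left(-1452 + \frac{\left(-23 + 6 \left(-15\right)\right)^{2}}{\left(-4 - 15\right)^{2}}\right)^{2} = \left(-1452 + \frac{\left(-23 - 90\right)^{2}}{361}\right)^{2} = \left(-1452 + \left(-113\right)^{2} \cdot \frac{1}{361}\right)^{2} = \left(-1452 + 12769 \cdot \frac{1}{361}\right)^{2} = \left(-1452 + \frac{12769}{361}\right)^{2} = \left(- \frac{511403}{361}\right)^{2} = \frac{261533028409}{130321}$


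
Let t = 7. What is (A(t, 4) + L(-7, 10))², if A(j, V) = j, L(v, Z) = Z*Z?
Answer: 11449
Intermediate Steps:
L(v, Z) = Z²
(A(t, 4) + L(-7, 10))² = (7 + 10²)² = (7 + 100)² = 107² = 11449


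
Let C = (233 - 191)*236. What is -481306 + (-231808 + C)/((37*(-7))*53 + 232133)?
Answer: -52560170066/109203 ≈ -4.8131e+5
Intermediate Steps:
C = 9912 (C = 42*236 = 9912)
-481306 + (-231808 + C)/((37*(-7))*53 + 232133) = -481306 + (-231808 + 9912)/((37*(-7))*53 + 232133) = -481306 - 221896/(-259*53 + 232133) = -481306 - 221896/(-13727 + 232133) = -481306 - 221896/218406 = -481306 - 221896*1/218406 = -481306 - 110948/109203 = -52560170066/109203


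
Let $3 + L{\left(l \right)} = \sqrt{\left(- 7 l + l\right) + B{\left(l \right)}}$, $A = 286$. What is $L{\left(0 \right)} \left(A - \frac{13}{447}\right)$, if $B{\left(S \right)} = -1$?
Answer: $- \frac{127829}{149} + \frac{127829 i}{447} \approx -857.91 + 285.97 i$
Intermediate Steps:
$L{\left(l \right)} = -3 + \sqrt{-1 - 6 l}$ ($L{\left(l \right)} = -3 + \sqrt{\left(- 7 l + l\right) - 1} = -3 + \sqrt{- 6 l - 1} = -3 + \sqrt{-1 - 6 l}$)
$L{\left(0 \right)} \left(A - \frac{13}{447}\right) = \left(-3 + \sqrt{-1 - 0}\right) \left(286 - \frac{13}{447}\right) = \left(-3 + \sqrt{-1 + 0}\right) \left(286 - \frac{13}{447}\right) = \left(-3 + \sqrt{-1}\right) \left(286 - \frac{13}{447}\right) = \left(-3 + i\right) \frac{127829}{447} = - \frac{127829}{149} + \frac{127829 i}{447}$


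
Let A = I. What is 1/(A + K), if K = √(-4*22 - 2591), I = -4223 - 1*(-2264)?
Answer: -653/1280120 - I*√2679/3840360 ≈ -0.00051011 - 1.3478e-5*I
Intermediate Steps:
I = -1959 (I = -4223 + 2264 = -1959)
A = -1959
K = I*√2679 (K = √(-88 - 2591) = √(-2679) = I*√2679 ≈ 51.759*I)
1/(A + K) = 1/(-1959 + I*√2679)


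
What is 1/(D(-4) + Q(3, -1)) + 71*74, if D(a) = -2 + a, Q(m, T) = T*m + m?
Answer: 31523/6 ≈ 5253.8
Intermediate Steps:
Q(m, T) = m + T*m
1/(D(-4) + Q(3, -1)) + 71*74 = 1/((-2 - 4) + 3*(1 - 1)) + 71*74 = 1/(-6 + 3*0) + 5254 = 1/(-6 + 0) + 5254 = 1/(-6) + 5254 = -⅙ + 5254 = 31523/6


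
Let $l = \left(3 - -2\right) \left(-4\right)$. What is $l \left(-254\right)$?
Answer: $5080$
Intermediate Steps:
$l = -20$ ($l = \left(3 + 2\right) \left(-4\right) = 5 \left(-4\right) = -20$)
$l \left(-254\right) = \left(-20\right) \left(-254\right) = 5080$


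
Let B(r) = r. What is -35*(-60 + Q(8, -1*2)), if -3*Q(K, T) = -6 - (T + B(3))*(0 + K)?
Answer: 5810/3 ≈ 1936.7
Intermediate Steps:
Q(K, T) = 2 + K*(3 + T)/3 (Q(K, T) = -(-6 - (T + 3)*(0 + K))/3 = -(-6 - (3 + T)*K)/3 = -(-6 - K*(3 + T))/3 = 2 + K*(3 + T)/3)
-35*(-60 + Q(8, -1*2)) = -35*(-60 + (2 + 8 + (⅓)*8*(-1*2))) = -35*(-60 + (2 + 8 + (⅓)*8*(-2))) = -35*(-60 + (2 + 8 - 16/3)) = -35*(-60 + 14/3) = -35*(-166/3) = 5810/3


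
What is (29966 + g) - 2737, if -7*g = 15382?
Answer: 175221/7 ≈ 25032.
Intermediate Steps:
g = -15382/7 (g = -⅐*15382 = -15382/7 ≈ -2197.4)
(29966 + g) - 2737 = (29966 - 15382/7) - 2737 = 194380/7 - 2737 = 175221/7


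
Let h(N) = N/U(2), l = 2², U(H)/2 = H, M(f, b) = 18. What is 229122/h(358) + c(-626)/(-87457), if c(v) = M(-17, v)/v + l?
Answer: 12543989821507/4899953339 ≈ 2560.0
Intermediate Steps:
U(H) = 2*H
l = 4
h(N) = N/4 (h(N) = N/((2*2)) = N/4)
c(v) = 4 + 18/v (c(v) = 18/v + 4 = 4 + 18/v)
229122/h(358) + c(-626)/(-87457) = 229122/(((¼)*358)) + (4 + 18/(-626))/(-87457) = 229122/(179/2) + (4 + 18*(-1/626))*(-1/87457) = 229122*(2/179) + (4 - 9/313)*(-1/87457) = 458244/179 + (1243/313)*(-1/87457) = 458244/179 - 1243/27374041 = 12543989821507/4899953339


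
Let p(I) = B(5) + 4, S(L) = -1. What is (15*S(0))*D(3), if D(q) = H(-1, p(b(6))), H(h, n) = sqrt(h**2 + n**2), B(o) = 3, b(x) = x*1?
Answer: -75*sqrt(2) ≈ -106.07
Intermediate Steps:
b(x) = x
p(I) = 7 (p(I) = 3 + 4 = 7)
D(q) = 5*sqrt(2) (D(q) = sqrt((-1)**2 + 7**2) = sqrt(1 + 49) = sqrt(50) = 5*sqrt(2))
(15*S(0))*D(3) = (15*(-1))*(5*sqrt(2)) = -75*sqrt(2)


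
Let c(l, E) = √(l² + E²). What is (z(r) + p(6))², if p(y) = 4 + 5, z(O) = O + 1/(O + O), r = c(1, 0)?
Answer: 441/4 ≈ 110.25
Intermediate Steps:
c(l, E) = √(E² + l²)
r = 1 (r = √(0² + 1²) = √(0 + 1) = √1 = 1)
z(O) = O + 1/(2*O)
p(y) = 9
(z(r) + p(6))² = ((1 + (½)/1) + 9)² = ((1 + (½)*1) + 9)² = ((1 + ½) + 9)² = (3/2 + 9)² = (21/2)² = 441/4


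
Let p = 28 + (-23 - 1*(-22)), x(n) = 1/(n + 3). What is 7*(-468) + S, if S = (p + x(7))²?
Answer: -254159/100 ≈ -2541.6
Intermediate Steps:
x(n) = 1/(3 + n)
p = 27 (p = 28 + (-23 + 22) = 28 - 1 = 27)
S = 73441/100 (S = (27 + 1/(3 + 7))² = (27 + 1/10)² = (27 + ⅒)² = (271/10)² = 73441/100 ≈ 734.41)
7*(-468) + S = 7*(-468) + 73441/100 = -3276 + 73441/100 = -254159/100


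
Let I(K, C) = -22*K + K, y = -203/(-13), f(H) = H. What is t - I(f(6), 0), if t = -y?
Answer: 1435/13 ≈ 110.38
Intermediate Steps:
y = 203/13 (y = -203*(-1/13) = 203/13 ≈ 15.615)
t = -203/13 (t = -1*203/13 = -203/13 ≈ -15.615)
I(K, C) = -21*K
t - I(f(6), 0) = -203/13 - (-21)*6 = -203/13 - 1*(-126) = -203/13 + 126 = 1435/13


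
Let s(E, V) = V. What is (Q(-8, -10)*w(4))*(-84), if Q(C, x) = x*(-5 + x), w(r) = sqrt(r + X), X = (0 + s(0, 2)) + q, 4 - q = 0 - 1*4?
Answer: -12600*sqrt(14) ≈ -47145.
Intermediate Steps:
q = 8 (q = 4 - (0 - 1*4) = 4 - (0 - 4) = 4 - 1*(-4) = 4 + 4 = 8)
X = 10 (X = (0 + 2) + 8 = 2 + 8 = 10)
w(r) = sqrt(10 + r) (w(r) = sqrt(r + 10) = sqrt(10 + r))
(Q(-8, -10)*w(4))*(-84) = ((-10*(-5 - 10))*sqrt(10 + 4))*(-84) = ((-10*(-15))*sqrt(14))*(-84) = (150*sqrt(14))*(-84) = -12600*sqrt(14)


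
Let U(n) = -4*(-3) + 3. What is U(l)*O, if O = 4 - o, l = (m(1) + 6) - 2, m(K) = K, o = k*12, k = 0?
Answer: 60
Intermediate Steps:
o = 0 (o = 0*12 = 0)
l = 5 (l = (1 + 6) - 2 = 7 - 2 = 5)
U(n) = 15 (U(n) = 12 + 3 = 15)
O = 4 (O = 4 - 1*0 = 4 + 0 = 4)
U(l)*O = 15*4 = 60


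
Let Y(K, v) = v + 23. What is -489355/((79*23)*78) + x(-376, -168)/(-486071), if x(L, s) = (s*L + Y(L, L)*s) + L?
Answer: -255165451901/68888898546 ≈ -3.7040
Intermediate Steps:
Y(K, v) = 23 + v
x(L, s) = L + L*s + s*(23 + L) (x(L, s) = (s*L + (23 + L)*s) + L = (L*s + s*(23 + L)) + L = L + L*s + s*(23 + L))
-489355/((79*23)*78) + x(-376, -168)/(-486071) = -489355/((79*23)*78) + (-376 - 376*(-168) - 168*(23 - 376))/(-486071) = -489355/(1817*78) + (-376 + 63168 - 168*(-353))*(-1/486071) = -489355/141726 + (-376 + 63168 + 59304)*(-1/486071) = -489355*1/141726 + 122096*(-1/486071) = -489355/141726 - 122096/486071 = -255165451901/68888898546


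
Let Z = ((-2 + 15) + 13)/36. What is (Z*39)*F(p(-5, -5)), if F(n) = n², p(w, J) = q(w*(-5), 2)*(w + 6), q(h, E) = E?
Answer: 338/3 ≈ 112.67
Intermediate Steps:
Z = 13/18 (Z = (13 + 13)*(1/36) = 26*(1/36) = 13/18 ≈ 0.72222)
p(w, J) = 12 + 2*w (p(w, J) = 2*(w + 6) = 2*(6 + w) = 12 + 2*w)
(Z*39)*F(p(-5, -5)) = ((13/18)*39)*(12 + 2*(-5))² = 169*(12 - 10)²/6 = (169/6)*2² = (169/6)*4 = 338/3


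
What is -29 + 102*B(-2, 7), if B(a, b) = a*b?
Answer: -1457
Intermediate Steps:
-29 + 102*B(-2, 7) = -29 + 102*(-2*7) = -29 + 102*(-14) = -29 - 1428 = -1457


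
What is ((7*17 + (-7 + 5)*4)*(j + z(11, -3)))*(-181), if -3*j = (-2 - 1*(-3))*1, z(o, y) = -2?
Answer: 46879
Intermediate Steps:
j = -1/3 (j = -(-2 - 1*(-3))/3 = -(-2 + 3)/3 = -1/3 ≈ -0.33333)
((7*17 + (-7 + 5)*4)*(j + z(11, -3)))*(-181) = ((7*17 + (-7 + 5)*4)*(-1/3 - 2))*(-181) = ((119 - 2*4)*(-7/3))*(-181) = ((119 - 8)*(-7/3))*(-181) = (111*(-7/3))*(-181) = -259*(-181) = 46879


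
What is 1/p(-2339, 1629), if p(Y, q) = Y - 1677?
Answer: -1/4016 ≈ -0.00024900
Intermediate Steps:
p(Y, q) = -1677 + Y
1/p(-2339, 1629) = 1/(-1677 - 2339) = 1/(-4016) = -1/4016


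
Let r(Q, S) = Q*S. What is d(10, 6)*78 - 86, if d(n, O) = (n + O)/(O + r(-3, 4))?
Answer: -294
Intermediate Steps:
d(n, O) = (O + n)/(-12 + O) (d(n, O) = (n + O)/(O - 3*4) = (O + n)/(O - 12) = (O + n)/(-12 + O))
d(10, 6)*78 - 86 = ((6 + 10)/(-12 + 6))*78 - 86 = (16/(-6))*78 - 86 = -⅙*16*78 - 86 = -8/3*78 - 86 = -208 - 86 = -294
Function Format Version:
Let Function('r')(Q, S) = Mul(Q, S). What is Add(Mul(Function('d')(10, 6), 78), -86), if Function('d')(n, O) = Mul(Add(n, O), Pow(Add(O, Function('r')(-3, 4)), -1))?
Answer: -294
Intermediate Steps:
Function('d')(n, O) = Mul(Pow(Add(-12, O), -1), Add(O, n)) (Function('d')(n, O) = Mul(Add(n, O), Pow(Add(O, Mul(-3, 4)), -1)) = Mul(Add(O, n), Pow(Add(O, -12), -1)) = Mul(Add(O, n), Pow(Add(-12, O), -1)) = Mul(Pow(Add(-12, O), -1), Add(O, n)))
Add(Mul(Function('d')(10, 6), 78), -86) = Add(Mul(Mul(Pow(Add(-12, 6), -1), Add(6, 10)), 78), -86) = Add(Mul(Mul(Pow(-6, -1), 16), 78), -86) = Add(Mul(Mul(Rational(-1, 6), 16), 78), -86) = Add(Mul(Rational(-8, 3), 78), -86) = Add(-208, -86) = -294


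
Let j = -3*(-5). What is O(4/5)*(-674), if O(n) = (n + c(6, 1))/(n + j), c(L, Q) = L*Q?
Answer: -22916/79 ≈ -290.08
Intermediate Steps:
j = 15
O(n) = (6 + n)/(15 + n) (O(n) = (n + 6*1)/(n + 15) = (n + 6)/(15 + n) = (6 + n)/(15 + n))
O(4/5)*(-674) = ((6 + 4/5)/(15 + 4/5))*(-674) = ((34/5)/(79/5))*(-674) = ((5/79)*(34/5))*(-674) = (34/79)*(-674) = -22916/79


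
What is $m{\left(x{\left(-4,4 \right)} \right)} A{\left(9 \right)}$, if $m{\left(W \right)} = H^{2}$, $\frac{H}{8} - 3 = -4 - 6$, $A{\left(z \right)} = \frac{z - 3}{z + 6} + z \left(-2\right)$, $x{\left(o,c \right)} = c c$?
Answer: $- \frac{275968}{5} \approx -55194.0$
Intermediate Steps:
$x{\left(o,c \right)} = c^{2}$
$A{\left(z \right)} = - 2 z + \frac{-3 + z}{6 + z}$ ($A{\left(z \right)} = \frac{-3 + z}{6 + z} - 2 z = - 2 z + \frac{-3 + z}{6 + z}$)
$H = -56$ ($H = 24 + 8 \left(-4 - 6\right) = 24 + 8 \left(-10\right) = 24 - 80 = -56$)
$m{\left(W \right)} = 3136$ ($m{\left(W \right)} = \left(-56\right)^{2} = 3136$)
$m{\left(x{\left(-4,4 \right)} \right)} A{\left(9 \right)} = 3136 \frac{-3 - 99 - 2 \cdot 9^{2}}{6 + 9} = 3136 \frac{-3 - 99 - 162}{15} = 3136 \cdot \frac{1}{15} \left(-264\right) = 3136 \left(- \frac{88}{5}\right) = - \frac{275968}{5}$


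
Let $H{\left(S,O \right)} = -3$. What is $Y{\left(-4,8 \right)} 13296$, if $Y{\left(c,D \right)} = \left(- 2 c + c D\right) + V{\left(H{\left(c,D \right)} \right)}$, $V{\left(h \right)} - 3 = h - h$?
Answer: $-279216$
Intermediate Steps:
$V{\left(h \right)} = 3$ ($V{\left(h \right)} = 3 + \left(h - h\right) = 3 + 0 = 3$)
$Y{\left(c,D \right)} = 3 - 2 c + D c$ ($Y{\left(c,D \right)} = \left(- 2 c + c D\right) + 3 = \left(- 2 c + D c\right) + 3 = 3 - 2 c + D c$)
$Y{\left(-4,8 \right)} 13296 = \left(3 - -8 + 8 \left(-4\right)\right) 13296 = \left(3 + 8 - 32\right) 13296 = \left(-21\right) 13296 = -279216$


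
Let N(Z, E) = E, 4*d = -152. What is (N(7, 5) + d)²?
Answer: 1089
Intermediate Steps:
d = -38 (d = (¼)*(-152) = -38)
(N(7, 5) + d)² = (5 - 38)² = (-33)² = 1089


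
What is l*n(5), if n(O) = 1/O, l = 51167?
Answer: 51167/5 ≈ 10233.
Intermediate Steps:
l*n(5) = 51167/5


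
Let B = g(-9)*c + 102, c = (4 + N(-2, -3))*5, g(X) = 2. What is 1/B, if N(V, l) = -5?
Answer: 1/92 ≈ 0.010870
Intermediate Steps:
c = -5 (c = (4 - 5)*5 = -1*5 = -5)
B = 92 (B = 2*(-5) + 102 = -10 + 102 = 92)
1/B = 1/92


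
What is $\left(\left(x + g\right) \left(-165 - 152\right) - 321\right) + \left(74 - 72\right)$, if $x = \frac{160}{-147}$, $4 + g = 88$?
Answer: $- \frac{3910489}{147} \approx -26602.0$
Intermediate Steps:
$g = 84$ ($g = -4 + 88 = 84$)
$x = - \frac{160}{147}$ ($x = 160 \left(- \frac{1}{147}\right) = - \frac{160}{147} \approx -1.0884$)
$\left(\left(x + g\right) \left(-165 - 152\right) - 321\right) + \left(74 - 72\right) = \left(\left(- \frac{160}{147} + 84\right) \left(-165 - 152\right) - 321\right) + \left(74 - 72\right) = \left(\frac{12188}{147} \left(-317\right) - 321\right) + \left(74 - 72\right) = \left(- \frac{3863596}{147} - 321\right) + 2 = - \frac{3910783}{147} + 2 = - \frac{3910489}{147}$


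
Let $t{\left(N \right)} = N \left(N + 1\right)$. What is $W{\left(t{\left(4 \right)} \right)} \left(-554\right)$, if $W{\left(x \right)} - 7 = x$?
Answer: $-14958$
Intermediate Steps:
$t{\left(N \right)} = N \left(1 + N\right)$
$W{\left(x \right)} = 7 + x$
$W{\left(t{\left(4 \right)} \right)} \left(-554\right) = \left(7 + 4 \left(1 + 4\right)\right) \left(-554\right) = \left(7 + 4 \cdot 5\right) \left(-554\right) = \left(7 + 20\right) \left(-554\right) = 27 \left(-554\right) = -14958$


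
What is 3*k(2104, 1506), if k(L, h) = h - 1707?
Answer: -603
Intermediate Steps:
k(L, h) = -1707 + h
3*k(2104, 1506) = 3*(-1707 + 1506) = 3*(-201) = -603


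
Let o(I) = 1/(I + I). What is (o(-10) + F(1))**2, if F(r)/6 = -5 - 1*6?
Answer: 1745041/400 ≈ 4362.6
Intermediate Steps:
o(I) = 1/(2*I)
F(r) = -66 (F(r) = 6*(-5 - 1*6) = 6*(-5 - 6) = 6*(-11) = -66)
(o(-10) + F(1))**2 = ((1/2)/(-10) - 66)**2 = ((1/2)*(-1/10) - 66)**2 = (-1/20 - 66)**2 = (-1321/20)**2 = 1745041/400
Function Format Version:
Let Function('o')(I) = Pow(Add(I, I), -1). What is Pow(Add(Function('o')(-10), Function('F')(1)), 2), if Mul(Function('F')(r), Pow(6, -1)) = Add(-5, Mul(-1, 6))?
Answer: Rational(1745041, 400) ≈ 4362.6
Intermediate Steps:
Function('o')(I) = Mul(Rational(1, 2), Pow(I, -1)) (Function('o')(I) = Pow(Mul(2, I), -1) = Mul(Rational(1, 2), Pow(I, -1)))
Function('F')(r) = -66 (Function('F')(r) = Mul(6, Add(-5, Mul(-1, 6))) = Mul(6, Add(-5, -6)) = Mul(6, -11) = -66)
Pow(Add(Function('o')(-10), Function('F')(1)), 2) = Pow(Add(Mul(Rational(1, 2), Pow(-10, -1)), -66), 2) = Pow(Add(Mul(Rational(1, 2), Rational(-1, 10)), -66), 2) = Pow(Add(Rational(-1, 20), -66), 2) = Pow(Rational(-1321, 20), 2) = Rational(1745041, 400)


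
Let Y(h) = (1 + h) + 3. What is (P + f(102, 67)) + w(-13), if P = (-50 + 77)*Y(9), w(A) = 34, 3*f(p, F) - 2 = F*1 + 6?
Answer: 410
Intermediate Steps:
Y(h) = 4 + h
f(p, F) = 8/3 + F/3 (f(p, F) = ⅔ + (F*1 + 6)/3 = ⅔ + (F + 6)/3 = ⅔ + (6 + F)/3 = ⅔ + (2 + F/3) = 8/3 + F/3)
P = 351 (P = (-50 + 77)*(4 + 9) = 27*13 = 351)
(P + f(102, 67)) + w(-13) = (351 + (8/3 + (⅓)*67)) + 34 = (351 + (8/3 + 67/3)) + 34 = (351 + 25) + 34 = 376 + 34 = 410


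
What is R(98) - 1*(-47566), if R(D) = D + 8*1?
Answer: 47672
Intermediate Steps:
R(D) = 8 + D (R(D) = D + 8 = 8 + D)
R(98) - 1*(-47566) = (8 + 98) - 1*(-47566) = 106 + 47566 = 47672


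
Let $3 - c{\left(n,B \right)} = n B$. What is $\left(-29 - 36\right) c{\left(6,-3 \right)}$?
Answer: $-1365$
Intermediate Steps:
$c{\left(n,B \right)} = 3 - B n$ ($c{\left(n,B \right)} = 3 - n B = 3 - B n$)
$\left(-29 - 36\right) c{\left(6,-3 \right)} = \left(-29 - 36\right) \left(3 - \left(-3\right) 6\right) = - 65 \left(3 + 18\right) = \left(-65\right) 21 = -1365$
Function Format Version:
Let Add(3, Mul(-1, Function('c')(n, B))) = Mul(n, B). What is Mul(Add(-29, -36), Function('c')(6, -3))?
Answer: -1365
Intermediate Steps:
Function('c')(n, B) = Add(3, Mul(-1, B, n)) (Function('c')(n, B) = Add(3, Mul(-1, Mul(n, B))) = Add(3, Mul(-1, Mul(B, n))) = Add(3, Mul(-1, B, n)))
Mul(Add(-29, -36), Function('c')(6, -3)) = Mul(Add(-29, -36), Add(3, Mul(-1, -3, 6))) = Mul(-65, Add(3, 18)) = Mul(-65, 21) = -1365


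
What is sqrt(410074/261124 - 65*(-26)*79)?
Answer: sqrt(2275896419573234)/130562 ≈ 365.39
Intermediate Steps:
sqrt(410074/261124 - 65*(-26)*79) = sqrt(410074*(1/261124) + 1690*79) = sqrt(205037/130562 + 133510) = sqrt(17431537657/130562) = sqrt(2275896419573234)/130562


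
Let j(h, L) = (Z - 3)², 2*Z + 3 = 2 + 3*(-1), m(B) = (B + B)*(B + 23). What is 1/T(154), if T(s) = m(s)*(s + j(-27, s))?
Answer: 1/9758364 ≈ 1.0248e-7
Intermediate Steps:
m(B) = 2*B*(23 + B) (m(B) = (2*B)*(23 + B) = 2*B*(23 + B))
Z = -2 (Z = -3/2 + (2 + 3*(-1))/2 = -3/2 + (2 - 3)/2 = -3/2 + (½)*(-1) = -3/2 - ½ = -2)
j(h, L) = 25 (j(h, L) = (-2 - 3)² = (-5)² = 25)
T(s) = 2*s*(23 + s)*(25 + s) (T(s) = (2*s*(23 + s))*(s + 25) = (2*s*(23 + s))*(25 + s) = 2*s*(23 + s)*(25 + s))
1/T(154) = 1/(2*154*(23 + 154)*(25 + 154)) = 1/(2*154*177*179) = 1/9758364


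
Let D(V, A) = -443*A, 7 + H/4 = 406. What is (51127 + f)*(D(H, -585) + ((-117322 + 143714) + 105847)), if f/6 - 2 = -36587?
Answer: -65904095902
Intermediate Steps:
f = -219510 (f = 12 + 6*(-36587) = 12 - 219522 = -219510)
H = 1596 (H = -28 + 4*406 = -28 + 1624 = 1596)
(51127 + f)*(D(H, -585) + ((-117322 + 143714) + 105847)) = (51127 - 219510)*(-443*(-585) + ((-117322 + 143714) + 105847)) = -168383*(259155 + (26392 + 105847)) = -168383*(259155 + 132239) = -168383*391394 = -65904095902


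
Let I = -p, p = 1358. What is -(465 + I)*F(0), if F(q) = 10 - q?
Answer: 8930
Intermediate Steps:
I = -1358 (I = -1*1358 = -1358)
-(465 + I)*F(0) = -(465 - 1358)*(10 - 1*0) = -(-893)*(10 + 0) = -(-893)*10 = -1*(-8930) = 8930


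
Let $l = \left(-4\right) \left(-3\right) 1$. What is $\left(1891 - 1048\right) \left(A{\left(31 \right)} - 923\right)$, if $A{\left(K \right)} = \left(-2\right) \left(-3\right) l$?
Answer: $-717393$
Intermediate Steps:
$l = 12$ ($l = 12 \cdot 1 = 12$)
$A{\left(K \right)} = 72$ ($A{\left(K \right)} = \left(-2\right) \left(-3\right) 12 = 6 \cdot 12 = 72$)
$\left(1891 - 1048\right) \left(A{\left(31 \right)} - 923\right) = \left(1891 - 1048\right) \left(72 - 923\right) = 843 \left(-851\right) = -717393$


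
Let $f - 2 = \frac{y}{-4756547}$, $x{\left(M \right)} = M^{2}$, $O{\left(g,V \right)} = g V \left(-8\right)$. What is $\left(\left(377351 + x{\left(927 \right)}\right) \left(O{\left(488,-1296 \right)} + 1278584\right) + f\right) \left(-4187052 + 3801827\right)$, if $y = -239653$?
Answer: $- \frac{14362410652717692654451075}{4756547} \approx -3.0195 \cdot 10^{18}$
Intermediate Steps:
$O{\left(g,V \right)} = - 8 V g$ ($O{\left(g,V \right)} = V g \left(-8\right) = - 8 V g$)
$f = \frac{9752747}{4756547}$ ($f = 2 - \frac{239653}{-4756547} = 2 - - \frac{239653}{4756547} = 2 + \frac{239653}{4756547} = \frac{9752747}{4756547} \approx 2.0504$)
$\left(\left(377351 + x{\left(927 \right)}\right) \left(O{\left(488,-1296 \right)} + 1278584\right) + f\right) \left(-4187052 + 3801827\right) = \left(\left(377351 + 927^{2}\right) \left(\left(-8\right) \left(-1296\right) 488 + 1278584\right) + \frac{9752747}{4756547}\right) \left(-4187052 + 3801827\right) = \left(\left(377351 + 859329\right) \left(5059584 + 1278584\right) + \frac{9752747}{4756547}\right) \left(-385225\right) = \left(1236680 \cdot 6338168 + \frac{9752747}{4756547}\right) \left(-385225\right) = \left(7838285602240 + \frac{9752747}{4756547}\right) \left(-385225\right) = \frac{37283173866487618027}{4756547} \left(-385225\right) = - \frac{14362410652717692654451075}{4756547}$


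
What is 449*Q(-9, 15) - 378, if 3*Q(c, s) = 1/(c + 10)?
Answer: -685/3 ≈ -228.33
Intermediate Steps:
Q(c, s) = 1/(3*(10 + c)) (Q(c, s) = 1/(3*(c + 10)) = 1/(3*(10 + c)))
449*Q(-9, 15) - 378 = 449*(1/(3*(10 - 9))) - 378 = 449*((⅓)/1) - 378 = 449*((⅓)*1) - 378 = 449*(⅓) - 378 = 449/3 - 378 = -685/3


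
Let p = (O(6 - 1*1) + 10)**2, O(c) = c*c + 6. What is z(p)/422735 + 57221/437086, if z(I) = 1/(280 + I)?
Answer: 47435255849121/362337009961810 ≈ 0.13091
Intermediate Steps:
O(c) = 6 + c**2 (O(c) = c**2 + 6 = 6 + c**2)
p = 1681 (p = ((6 + (6 - 1*1)**2) + 10)**2 = ((6 + (6 - 1)**2) + 10)**2 = ((6 + 5**2) + 10)**2 = ((6 + 25) + 10)**2 = (31 + 10)**2 = 41**2 = 1681)
z(p)/422735 + 57221/437086 = 1/((280 + 1681)*422735) + 57221/437086 = (1/422735)/1961 + 57221*(1/437086) = (1/1961)*(1/422735) + 57221/437086 = 1/828983335 + 57221/437086 = 47435255849121/362337009961810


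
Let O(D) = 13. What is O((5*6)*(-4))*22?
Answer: 286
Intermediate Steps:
O((5*6)*(-4))*22 = 13*22 = 286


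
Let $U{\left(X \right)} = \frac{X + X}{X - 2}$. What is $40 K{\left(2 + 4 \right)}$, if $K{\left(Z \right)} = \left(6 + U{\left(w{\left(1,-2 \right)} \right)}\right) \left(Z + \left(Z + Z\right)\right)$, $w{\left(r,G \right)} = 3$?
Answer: $8640$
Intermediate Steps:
$U{\left(X \right)} = \frac{2 X}{-2 + X}$
$K{\left(Z \right)} = 36 Z$ ($K{\left(Z \right)} = \left(6 + 2 \cdot 3 \frac{1}{-2 + 3}\right) \left(Z + \left(Z + Z\right)\right) = \left(6 + 2 \cdot 3 \cdot 1^{-1}\right) \left(Z + 2 Z\right) = \left(6 + 2 \cdot 3 \cdot 1\right) 3 Z = \left(6 + 6\right) 3 Z = 12 \cdot 3 Z = 36 Z$)
$40 K{\left(2 + 4 \right)} = 40 \cdot 36 \left(2 + 4\right) = 40 \cdot 36 \cdot 6 = 40 \cdot 216 = 8640$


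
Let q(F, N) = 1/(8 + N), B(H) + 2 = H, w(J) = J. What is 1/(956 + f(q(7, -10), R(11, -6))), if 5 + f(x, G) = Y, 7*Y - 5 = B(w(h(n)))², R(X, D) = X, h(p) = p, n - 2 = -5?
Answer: 7/6687 ≈ 0.0010468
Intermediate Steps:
n = -3 (n = 2 - 5 = -3)
B(H) = -2 + H
Y = 30/7 (Y = 5/7 + (-2 - 3)²/7 = 5/7 + (⅐)*(-5)² = 5/7 + (⅐)*25 = 5/7 + 25/7 = 30/7 ≈ 4.2857)
f(x, G) = -5/7 (f(x, G) = -5 + 30/7 = -5/7)
1/(956 + f(q(7, -10), R(11, -6))) = 1/(956 - 5/7) = 1/(6687/7) = 7/6687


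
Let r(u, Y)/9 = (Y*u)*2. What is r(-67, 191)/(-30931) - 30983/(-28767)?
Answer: 7584698555/889792077 ≈ 8.5241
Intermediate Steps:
r(u, Y) = 18*Y*u (r(u, Y) = 9*((Y*u)*2) = 9*(2*Y*u) = 18*Y*u)
r(-67, 191)/(-30931) - 30983/(-28767) = (18*191*(-67))/(-30931) - 30983/(-28767) = -230346*(-1/30931) - 30983*(-1/28767) = 230346/30931 + 30983/28767 = 7584698555/889792077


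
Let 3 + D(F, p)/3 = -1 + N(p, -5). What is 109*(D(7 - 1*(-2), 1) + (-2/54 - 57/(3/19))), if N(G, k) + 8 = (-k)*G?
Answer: -1124335/27 ≈ -41642.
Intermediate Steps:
N(G, k) = -8 - G*k (N(G, k) = -8 + (-k)*G = -8 - G*k)
D(F, p) = -36 + 15*p (D(F, p) = -9 + 3*(-1 + (-8 - 1*p*(-5))) = -9 + 3*(-1 + (-8 + 5*p)) = -9 + 3*(-9 + 5*p) = -9 + (-27 + 15*p) = -36 + 15*p)
109*(D(7 - 1*(-2), 1) + (-2/54 - 57/(3/19))) = 109*((-36 + 15*1) + (-2/54 - 57/(3/19))) = 109*((-36 + 15) + (-2*1/54 - 57/(3*(1/19)))) = 109*(-21 + (-1/27 - 57/3/19)) = 109*(-21 + (-1/27 - 57*19/3)) = 109*(-21 + (-1/27 - 361)) = 109*(-21 - 9748/27) = 109*(-10315/27) = -1124335/27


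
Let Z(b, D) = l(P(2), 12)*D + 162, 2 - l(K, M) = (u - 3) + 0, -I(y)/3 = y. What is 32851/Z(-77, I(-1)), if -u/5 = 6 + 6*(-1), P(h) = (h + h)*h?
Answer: 32851/177 ≈ 185.60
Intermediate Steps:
P(h) = 2*h**2 (P(h) = (2*h)*h = 2*h**2)
u = 0 (u = -5*(6 + 6*(-1)) = -5*(6 - 6) = -5*0 = 0)
I(y) = -3*y
l(K, M) = 5 (l(K, M) = 2 - ((0 - 3) + 0) = 2 - (-3 + 0) = 2 - 1*(-3) = 2 + 3 = 5)
Z(b, D) = 162 + 5*D (Z(b, D) = 5*D + 162 = 162 + 5*D)
32851/Z(-77, I(-1)) = 32851/(162 + 5*(-3*(-1))) = 32851/(162 + 5*3) = 32851/(162 + 15) = 32851/177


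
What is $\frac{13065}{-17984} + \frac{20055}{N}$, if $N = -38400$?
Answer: $- \frac{898297}{719360} \approx -1.2487$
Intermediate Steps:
$\frac{13065}{-17984} + \frac{20055}{N} = \frac{13065}{-17984} + \frac{20055}{-38400} = 13065 \left(- \frac{1}{17984}\right) + 20055 \left(- \frac{1}{38400}\right) = - \frac{13065}{17984} - \frac{1337}{2560} = - \frac{898297}{719360}$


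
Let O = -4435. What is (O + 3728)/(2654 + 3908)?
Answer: -707/6562 ≈ -0.10774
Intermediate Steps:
(O + 3728)/(2654 + 3908) = (-4435 + 3728)/(2654 + 3908) = -707/6562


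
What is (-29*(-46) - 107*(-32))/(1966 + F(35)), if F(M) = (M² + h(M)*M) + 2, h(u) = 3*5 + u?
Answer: 4758/4943 ≈ 0.96257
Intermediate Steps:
h(u) = 15 + u
F(M) = 2 + M² + M*(15 + M) (F(M) = (M² + (15 + M)*M) + 2 = (M² + M*(15 + M)) + 2 = 2 + M² + M*(15 + M))
(-29*(-46) - 107*(-32))/(1966 + F(35)) = (-29*(-46) - 107*(-32))/(1966 + (2 + 35² + 35*(15 + 35))) = (1334 + 3424)/(1966 + (2 + 1225 + 35*50)) = 4758/(1966 + (2 + 1225 + 1750)) = 4758/(1966 + 2977) = 4758/4943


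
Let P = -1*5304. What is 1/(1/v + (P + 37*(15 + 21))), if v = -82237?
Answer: -82237/326645365 ≈ -0.00025176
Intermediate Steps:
P = -5304
1/(1/v + (P + 37*(15 + 21))) = 1/(1/(-82237) + (-5304 + 37*(15 + 21))) = 1/(-1/82237 + (-5304 + 37*36)) = 1/(-1/82237 + (-5304 + 1332)) = 1/(-1/82237 - 3972) = 1/(-326645365/82237) = -82237/326645365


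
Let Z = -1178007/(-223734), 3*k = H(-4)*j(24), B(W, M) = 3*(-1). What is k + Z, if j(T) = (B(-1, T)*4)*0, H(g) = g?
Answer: 392669/74578 ≈ 5.2652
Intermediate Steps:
B(W, M) = -3
j(T) = 0 (j(T) = -3*4*0 = -12*0 = 0)
k = 0 (k = (-4*0)/3 = (⅓)*0 = 0)
Z = 392669/74578 (Z = -1178007*(-1/223734) = 392669/74578 ≈ 5.2652)
k + Z = 0 + 392669/74578 = 392669/74578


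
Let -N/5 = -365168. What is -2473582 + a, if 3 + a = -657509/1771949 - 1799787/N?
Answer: -8002782468045551023/3235295362160 ≈ -2.4736e+6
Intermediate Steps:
N = 1825840 (N = -5*(-365168) = 1825840)
a = -14095523093903/3235295362160 (a = -3 + (-657509/1771949 - 1799787/1825840) = -3 - 4389637007423/3235295362160 = -14095523093903/3235295362160 ≈ -4.3568)
-2473582 + a = -2473582 - 14095523093903/3235295362160 = -8002782468045551023/3235295362160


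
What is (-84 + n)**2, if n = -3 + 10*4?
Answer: 2209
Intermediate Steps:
n = 37 (n = -3 + 40 = 37)
(-84 + n)**2 = (-84 + 37)**2 = (-47)**2 = 2209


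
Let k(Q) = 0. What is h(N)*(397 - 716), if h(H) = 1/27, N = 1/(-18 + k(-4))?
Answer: -319/27 ≈ -11.815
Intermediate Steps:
N = -1/18 (N = 1/(-18 + 0) = 1/(-18) = -1/18 ≈ -0.055556)
h(H) = 1/27
h(N)*(397 - 716) = (397 - 716)/27 = (1/27)*(-319) = -319/27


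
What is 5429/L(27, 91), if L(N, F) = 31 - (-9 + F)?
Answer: -5429/51 ≈ -106.45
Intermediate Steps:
L(N, F) = 40 - F (L(N, F) = 31 + (9 - F) = 40 - F)
5429/L(27, 91) = 5429/(40 - 1*91) = 5429/(40 - 91) = 5429/(-51) = 5429*(-1/51) = -5429/51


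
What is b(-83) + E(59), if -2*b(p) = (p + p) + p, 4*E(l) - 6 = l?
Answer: 563/4 ≈ 140.75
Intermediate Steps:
E(l) = 3/2 + l/4
b(p) = -3*p/2 (b(p) = -((p + p) + p)/2 = -(2*p + p)/2 = -3*p/2)
b(-83) + E(59) = -3/2*(-83) + (3/2 + (1/4)*59) = 249/2 + (3/2 + 59/4) = 249/2 + 65/4 = 563/4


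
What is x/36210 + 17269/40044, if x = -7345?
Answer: 51829/226916 ≈ 0.22841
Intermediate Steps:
x/36210 + 17269/40044 = -7345/36210 + 17269/40044 = -7345*1/36210 + 17269*(1/40044) = -1469/7242 + 17269/40044 = 51829/226916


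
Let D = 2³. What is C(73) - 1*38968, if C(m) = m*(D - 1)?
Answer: -38457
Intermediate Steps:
D = 8
C(m) = 7*m (C(m) = m*(8 - 1) = m*7 = 7*m)
C(73) - 1*38968 = 7*73 - 1*38968 = 511 - 38968 = -38457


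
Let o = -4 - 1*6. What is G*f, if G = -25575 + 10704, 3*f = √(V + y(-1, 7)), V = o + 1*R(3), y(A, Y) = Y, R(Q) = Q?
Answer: 0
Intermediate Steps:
o = -10 (o = -4 - 6 = -10)
V = -7 (V = -10 + 1*3 = -10 + 3 = -7)
f = 0 (f = √(-7 + 7)/3 = √0/3 = (⅓)*0 = 0)
G = -14871
G*f = -14871*0 = 0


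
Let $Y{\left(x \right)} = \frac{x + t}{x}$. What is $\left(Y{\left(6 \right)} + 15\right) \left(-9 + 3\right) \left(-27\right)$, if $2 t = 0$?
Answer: $2592$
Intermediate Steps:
$t = 0$ ($t = \frac{1}{2} \cdot 0 = 0$)
$Y{\left(x \right)} = 1$ ($Y{\left(x \right)} = \frac{x + 0}{x} = \frac{x}{x} = 1$)
$\left(Y{\left(6 \right)} + 15\right) \left(-9 + 3\right) \left(-27\right) = \left(1 + 15\right) \left(-9 + 3\right) \left(-27\right) = 16 \left(-6\right) \left(-27\right) = \left(-96\right) \left(-27\right) = 2592$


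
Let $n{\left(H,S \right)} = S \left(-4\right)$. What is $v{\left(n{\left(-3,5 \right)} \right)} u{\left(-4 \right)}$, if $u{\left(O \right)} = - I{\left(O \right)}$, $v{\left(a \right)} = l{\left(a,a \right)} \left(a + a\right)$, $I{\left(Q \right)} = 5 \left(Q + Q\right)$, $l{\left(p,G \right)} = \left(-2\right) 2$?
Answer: $6400$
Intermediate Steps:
$l{\left(p,G \right)} = -4$
$n{\left(H,S \right)} = - 4 S$
$I{\left(Q \right)} = 10 Q$ ($I{\left(Q \right)} = 5 \cdot 2 Q = 10 Q$)
$v{\left(a \right)} = - 8 a$ ($v{\left(a \right)} = - 4 \left(a + a\right) = - 4 \cdot 2 a = - 8 a$)
$u{\left(O \right)} = - 10 O$
$v{\left(n{\left(-3,5 \right)} \right)} u{\left(-4 \right)} = - 8 \left(\left(-4\right) 5\right) \left(\left(-10\right) \left(-4\right)\right) = \left(-8\right) \left(-20\right) 40 = 160 \cdot 40 = 6400$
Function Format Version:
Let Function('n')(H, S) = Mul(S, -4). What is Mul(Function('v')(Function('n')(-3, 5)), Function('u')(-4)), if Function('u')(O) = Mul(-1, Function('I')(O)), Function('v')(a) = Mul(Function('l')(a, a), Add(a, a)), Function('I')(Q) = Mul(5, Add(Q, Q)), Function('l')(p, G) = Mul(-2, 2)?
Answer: 6400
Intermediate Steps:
Function('l')(p, G) = -4
Function('n')(H, S) = Mul(-4, S)
Function('I')(Q) = Mul(10, Q) (Function('I')(Q) = Mul(5, Mul(2, Q)) = Mul(10, Q))
Function('v')(a) = Mul(-8, a) (Function('v')(a) = Mul(-4, Add(a, a)) = Mul(-4, Mul(2, a)) = Mul(-8, a))
Function('u')(O) = Mul(-10, O) (Function('u')(O) = Mul(-1, Mul(10, O)) = Mul(-10, O))
Mul(Function('v')(Function('n')(-3, 5)), Function('u')(-4)) = Mul(Mul(-8, Mul(-4, 5)), Mul(-10, -4)) = Mul(Mul(-8, -20), 40) = Mul(160, 40) = 6400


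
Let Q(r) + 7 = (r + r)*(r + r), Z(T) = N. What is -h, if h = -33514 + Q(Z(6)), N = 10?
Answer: 33121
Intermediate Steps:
Z(T) = 10
Q(r) = -7 + 4*r² (Q(r) = -7 + (r + r)*(r + r) = -7 + (2*r)*(2*r) = -7 + 4*r²)
h = -33121 (h = -33514 + (-7 + 4*10²) = -33514 + (-7 + 4*100) = -33514 + (-7 + 400) = -33514 + 393 = -33121)
-h = -1*(-33121) = 33121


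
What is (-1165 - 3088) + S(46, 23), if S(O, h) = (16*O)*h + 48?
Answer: 12723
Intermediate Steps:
S(O, h) = 48 + 16*O*h (S(O, h) = 16*O*h + 48 = 48 + 16*O*h)
(-1165 - 3088) + S(46, 23) = (-1165 - 3088) + (48 + 16*46*23) = -4253 + (48 + 16928) = -4253 + 16976 = 12723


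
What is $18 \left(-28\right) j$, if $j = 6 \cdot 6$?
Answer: $-18144$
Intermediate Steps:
$j = 36$
$18 \left(-28\right) j = 18 \left(-28\right) 36 = \left(-504\right) 36 = -18144$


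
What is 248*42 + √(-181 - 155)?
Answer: 10416 + 4*I*√21 ≈ 10416.0 + 18.33*I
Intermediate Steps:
248*42 + √(-181 - 155) = 10416 + √(-336) = 10416 + 4*I*√21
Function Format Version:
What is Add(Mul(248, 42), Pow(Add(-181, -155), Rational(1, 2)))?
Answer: Add(10416, Mul(4, I, Pow(21, Rational(1, 2)))) ≈ Add(10416., Mul(18.330, I))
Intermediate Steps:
Add(Mul(248, 42), Pow(Add(-181, -155), Rational(1, 2))) = Add(10416, Pow(-336, Rational(1, 2))) = Add(10416, Mul(4, I, Pow(21, Rational(1, 2))))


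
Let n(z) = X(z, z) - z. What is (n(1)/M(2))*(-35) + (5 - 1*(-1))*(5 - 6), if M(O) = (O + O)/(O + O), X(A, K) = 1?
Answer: -6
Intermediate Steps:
M(O) = 1 (M(O) = (2*O)/((2*O)) = (2*O)*(1/(2*O)) = 1)
n(z) = 1 - z
(n(1)/M(2))*(-35) + (5 - 1*(-1))*(5 - 6) = ((1 - 1*1)/1)*(-35) + (5 - 1*(-1))*(5 - 6) = ((1 - 1)*1)*(-35) + (5 + 1)*(-1) = (0*1)*(-35) + 6*(-1) = 0*(-35) - 6 = 0 - 6 = -6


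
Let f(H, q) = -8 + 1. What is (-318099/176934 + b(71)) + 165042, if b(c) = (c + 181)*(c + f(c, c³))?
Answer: 10684938227/58978 ≈ 1.8117e+5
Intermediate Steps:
f(H, q) = -7
b(c) = (-7 + c)*(181 + c) (b(c) = (c + 181)*(c - 7) = (181 + c)*(-7 + c) = (-7 + c)*(181 + c))
(-318099/176934 + b(71)) + 165042 = (-318099/176934 + (-1267 + 71² + 174*71)) + 165042 = (-318099*1/176934 + (-1267 + 5041 + 12354)) + 165042 = (-106033/58978 + 16128) + 165042 = 951091151/58978 + 165042 = 10684938227/58978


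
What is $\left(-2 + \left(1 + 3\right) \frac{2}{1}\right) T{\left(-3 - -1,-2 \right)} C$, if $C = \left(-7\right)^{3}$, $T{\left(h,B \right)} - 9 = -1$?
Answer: $-16464$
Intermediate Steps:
$T{\left(h,B \right)} = 8$ ($T{\left(h,B \right)} = 9 - 1 = 8$)
$C = -343$
$\left(-2 + \left(1 + 3\right) \frac{2}{1}\right) T{\left(-3 - -1,-2 \right)} C = \left(-2 + \left(1 + 3\right) \frac{2}{1}\right) 8 \left(-343\right) = \left(-2 + 4 \cdot 2 \cdot 1\right) 8 \left(-343\right) = \left(-2 + 4 \cdot 2\right) 8 \left(-343\right) = \left(-2 + 8\right) 8 \left(-343\right) = 6 \cdot 8 \left(-343\right) = 48 \left(-343\right) = -16464$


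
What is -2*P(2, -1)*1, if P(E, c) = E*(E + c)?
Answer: -4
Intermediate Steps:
-2*P(2, -1)*1 = -4*(2 - 1)*1 = -4*1 = -4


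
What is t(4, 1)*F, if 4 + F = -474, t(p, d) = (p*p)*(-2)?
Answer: 15296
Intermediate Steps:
t(p, d) = -2*p² (t(p, d) = p²*(-2) = -2*p²)
F = -478 (F = -4 - 474 = -478)
t(4, 1)*F = -2*4²*(-478) = -2*16*(-478) = -32*(-478) = 15296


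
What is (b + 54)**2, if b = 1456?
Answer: 2280100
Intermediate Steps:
(b + 54)**2 = (1456 + 54)**2 = 1510**2 = 2280100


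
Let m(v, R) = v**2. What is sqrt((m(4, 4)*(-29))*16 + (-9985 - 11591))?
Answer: 10*I*sqrt(290) ≈ 170.29*I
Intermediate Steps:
sqrt((m(4, 4)*(-29))*16 + (-9985 - 11591)) = sqrt((4**2*(-29))*16 + (-9985 - 11591)) = sqrt((16*(-29))*16 - 21576) = sqrt(-464*16 - 21576) = sqrt(-7424 - 21576) = sqrt(-29000) = 10*I*sqrt(290)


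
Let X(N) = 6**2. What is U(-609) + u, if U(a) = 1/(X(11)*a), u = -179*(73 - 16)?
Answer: -223690573/21924 ≈ -10203.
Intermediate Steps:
X(N) = 36
u = -10203 (u = -179*57 = -10203)
U(a) = 1/(36*a)
U(-609) + u = (1/36)/(-609) - 10203 = (1/36)*(-1/609) - 10203 = -1/21924 - 10203 = -223690573/21924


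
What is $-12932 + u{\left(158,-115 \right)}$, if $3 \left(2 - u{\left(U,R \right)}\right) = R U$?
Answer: $- \frac{20620}{3} \approx -6873.3$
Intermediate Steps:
$u{\left(U,R \right)} = 2 - \frac{R U}{3}$
$-12932 + u{\left(158,-115 \right)} = -12932 - \left(-2 - \frac{18170}{3}\right) = -12932 + \left(2 + \frac{18170}{3}\right) = -12932 + \frac{18176}{3} = - \frac{20620}{3}$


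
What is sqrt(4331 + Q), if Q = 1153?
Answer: 2*sqrt(1371) ≈ 74.054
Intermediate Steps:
sqrt(4331 + Q) = sqrt(4331 + 1153) = sqrt(5484) = 2*sqrt(1371)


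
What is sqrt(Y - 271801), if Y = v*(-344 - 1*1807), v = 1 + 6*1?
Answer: I*sqrt(286858) ≈ 535.59*I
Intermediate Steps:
v = 7 (v = 1 + 6 = 7)
Y = -15057 (Y = 7*(-344 - 1*1807) = 7*(-344 - 1807) = 7*(-2151) = -15057)
sqrt(Y - 271801) = sqrt(-15057 - 271801) = sqrt(-286858) = I*sqrt(286858)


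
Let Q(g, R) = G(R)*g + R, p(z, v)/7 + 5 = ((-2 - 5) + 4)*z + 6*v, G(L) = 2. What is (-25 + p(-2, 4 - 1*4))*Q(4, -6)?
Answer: -36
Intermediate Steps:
p(z, v) = -35 - 21*z + 42*v (p(z, v) = -35 + 7*(((-2 - 5) + 4)*z + 6*v) = -35 + 7*((-7 + 4)*z + 6*v) = -35 + 7*(-3*z + 6*v) = -35 + (-21*z + 42*v) = -35 - 21*z + 42*v)
Q(g, R) = R + 2*g (Q(g, R) = 2*g + R = R + 2*g)
(-25 + p(-2, 4 - 1*4))*Q(4, -6) = (-25 + (-35 - 21*(-2) + 42*(4 - 1*4)))*(-6 + 2*4) = (-25 + (-35 + 42 + 42*(4 - 4)))*(-6 + 8) = (-25 + (-35 + 42 + 42*0))*2 = (-25 + (-35 + 42 + 0))*2 = (-25 + 7)*2 = -18*2 = -36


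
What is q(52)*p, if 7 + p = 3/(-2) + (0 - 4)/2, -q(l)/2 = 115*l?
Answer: 125580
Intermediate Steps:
q(l) = -230*l
p = -21/2 (p = -7 + (3/(-2) + (0 - 4)/2) = -7 + (3*(-1/2) - 4*1/2) = -7 + (-3/2 - 2) = -7 - 7/2 = -21/2 ≈ -10.500)
q(52)*p = -230*52*(-21/2) = -11960*(-21/2) = 125580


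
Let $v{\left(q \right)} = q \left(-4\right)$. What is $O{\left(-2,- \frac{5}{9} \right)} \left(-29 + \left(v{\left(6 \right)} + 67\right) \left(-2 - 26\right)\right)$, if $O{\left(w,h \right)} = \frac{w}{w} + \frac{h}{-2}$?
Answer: $- \frac{3151}{2} \approx -1575.5$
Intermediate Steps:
$v{\left(q \right)} = - 4 q$
$O{\left(w,h \right)} = 1 - \frac{h}{2}$ ($O{\left(w,h \right)} = 1 + h \left(- \frac{1}{2}\right) = 1 - \frac{h}{2}$)
$O{\left(-2,- \frac{5}{9} \right)} \left(-29 + \left(v{\left(6 \right)} + 67\right) \left(-2 - 26\right)\right) = \left(1 - \frac{\left(-5\right) \frac{1}{9}}{2}\right) \left(-29 + \left(\left(-4\right) 6 + 67\right) \left(-2 - 26\right)\right) = \left(1 - \frac{\left(-5\right) \frac{1}{9}}{2}\right) \left(-29 + \left(-24 + 67\right) \left(-28\right)\right) = \left(1 - - \frac{5}{18}\right) \left(-29 + 43 \left(-28\right)\right) = \left(1 + \frac{5}{18}\right) \left(-29 - 1204\right) = \frac{23}{18} \left(-1233\right) = - \frac{3151}{2}$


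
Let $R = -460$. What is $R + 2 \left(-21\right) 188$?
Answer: $-8356$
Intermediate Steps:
$R + 2 \left(-21\right) 188 = -460 + 2 \left(-21\right) 188 = -460 - 7896 = -8356$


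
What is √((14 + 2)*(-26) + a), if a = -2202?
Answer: I*√2618 ≈ 51.166*I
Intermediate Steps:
√((14 + 2)*(-26) + a) = √((14 + 2)*(-26) - 2202) = √(16*(-26) - 2202) = √(-416 - 2202) = √(-2618) = I*√2618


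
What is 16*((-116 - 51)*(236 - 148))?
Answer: -235136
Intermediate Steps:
16*((-116 - 51)*(236 - 148)) = 16*(-167*88) = 16*(-14696) = -235136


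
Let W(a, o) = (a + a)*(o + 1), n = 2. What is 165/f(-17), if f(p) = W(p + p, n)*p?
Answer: 55/1156 ≈ 0.047578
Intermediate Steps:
W(a, o) = 2*a*(1 + o) (W(a, o) = (2*a)*(1 + o) = 2*a*(1 + o))
f(p) = 12*p² (f(p) = (2*(p + p)*(1 + 2))*p = (2*(2*p)*3)*p = (12*p)*p = 12*p²)
165/f(-17) = 165/((12*(-17)²)) = 165/((12*289)) = 165/3468 = 165*(1/3468) = 55/1156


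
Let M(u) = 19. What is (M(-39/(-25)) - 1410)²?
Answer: 1934881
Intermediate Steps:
(M(-39/(-25)) - 1410)² = (19 - 1410)² = (-1391)² = 1934881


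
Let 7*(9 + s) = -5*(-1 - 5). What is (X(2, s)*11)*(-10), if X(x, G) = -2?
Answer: 220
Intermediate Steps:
s = -33/7 (s = -9 + (-5*(-1 - 5))/7 = -9 + (-5*(-6))/7 = -9 + (⅐)*30 = -9 + 30/7 = -33/7 ≈ -4.7143)
(X(2, s)*11)*(-10) = -2*11*(-10) = -22*(-10) = 220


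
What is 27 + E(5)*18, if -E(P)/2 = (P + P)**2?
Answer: -3573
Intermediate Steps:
E(P) = -8*P**2 (E(P) = -2*(P + P)**2 = -2*4*P**2 = -8*P**2)
27 + E(5)*18 = 27 - 8*5**2*18 = 27 - 8*25*18 = 27 - 200*18 = 27 - 3600 = -3573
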